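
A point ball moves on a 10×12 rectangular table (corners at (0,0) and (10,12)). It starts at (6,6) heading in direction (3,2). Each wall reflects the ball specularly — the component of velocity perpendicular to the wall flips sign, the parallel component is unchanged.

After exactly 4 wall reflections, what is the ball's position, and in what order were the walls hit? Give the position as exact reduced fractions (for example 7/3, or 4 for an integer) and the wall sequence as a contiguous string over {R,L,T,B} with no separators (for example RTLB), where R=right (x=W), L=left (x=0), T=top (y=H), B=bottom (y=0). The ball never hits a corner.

Final position: (10,2)
Wall sequence: RTLR

1. t=4/3 → R at (10,26/3); v=(-3,2)
2. t=5/3 → T at (5,12); v=(-3,-2)
3. t=5/3 → L at (0,26/3); v=(3,-2)
4. t=10/3 → R at (10,2); v=(-3,-2)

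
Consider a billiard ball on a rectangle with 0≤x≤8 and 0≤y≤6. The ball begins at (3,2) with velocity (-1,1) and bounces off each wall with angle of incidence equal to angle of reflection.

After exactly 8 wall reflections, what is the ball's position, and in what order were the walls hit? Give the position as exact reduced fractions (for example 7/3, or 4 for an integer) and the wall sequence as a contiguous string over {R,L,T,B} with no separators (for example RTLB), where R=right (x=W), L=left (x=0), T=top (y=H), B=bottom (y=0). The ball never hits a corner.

1. t=3 → L at (0,5); v=(1,1)
2. t=1 → T at (1,6); v=(1,-1)
3. t=6 → B at (7,0); v=(1,1)
4. t=1 → R at (8,1); v=(-1,1)
5. t=5 → T at (3,6); v=(-1,-1)
6. t=3 → L at (0,3); v=(1,-1)
7. t=3 → B at (3,0); v=(1,1)
8. t=5 → R at (8,5); v=(-1,1)

Final position: (8,5)
Wall sequence: LTBRTLBR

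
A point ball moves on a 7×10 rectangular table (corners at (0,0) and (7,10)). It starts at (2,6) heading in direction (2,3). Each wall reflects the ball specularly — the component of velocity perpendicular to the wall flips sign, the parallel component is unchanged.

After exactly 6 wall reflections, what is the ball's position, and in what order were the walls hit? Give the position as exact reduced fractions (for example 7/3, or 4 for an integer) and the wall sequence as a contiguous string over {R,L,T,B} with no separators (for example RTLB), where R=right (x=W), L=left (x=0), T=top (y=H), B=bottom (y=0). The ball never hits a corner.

Final position: (7,11/2)
Wall sequence: TRBLTR

1. t=4/3 → T at (14/3,10); v=(2,-3)
2. t=7/6 → R at (7,13/2); v=(-2,-3)
3. t=13/6 → B at (8/3,0); v=(-2,3)
4. t=4/3 → L at (0,4); v=(2,3)
5. t=2 → T at (4,10); v=(2,-3)
6. t=3/2 → R at (7,11/2); v=(-2,-3)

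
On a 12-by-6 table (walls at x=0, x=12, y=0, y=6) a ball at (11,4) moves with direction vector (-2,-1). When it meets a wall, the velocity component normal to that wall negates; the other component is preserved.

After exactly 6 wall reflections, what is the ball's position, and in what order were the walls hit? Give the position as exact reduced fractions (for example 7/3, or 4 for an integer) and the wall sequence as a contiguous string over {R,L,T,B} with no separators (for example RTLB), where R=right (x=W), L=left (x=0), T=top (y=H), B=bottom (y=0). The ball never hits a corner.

1. t=4 → B at (3,0); v=(-2,1)
2. t=3/2 → L at (0,3/2); v=(2,1)
3. t=9/2 → T at (9,6); v=(2,-1)
4. t=3/2 → R at (12,9/2); v=(-2,-1)
5. t=9/2 → B at (3,0); v=(-2,1)
6. t=3/2 → L at (0,3/2); v=(2,1)

Final position: (0,3/2)
Wall sequence: BLTRBL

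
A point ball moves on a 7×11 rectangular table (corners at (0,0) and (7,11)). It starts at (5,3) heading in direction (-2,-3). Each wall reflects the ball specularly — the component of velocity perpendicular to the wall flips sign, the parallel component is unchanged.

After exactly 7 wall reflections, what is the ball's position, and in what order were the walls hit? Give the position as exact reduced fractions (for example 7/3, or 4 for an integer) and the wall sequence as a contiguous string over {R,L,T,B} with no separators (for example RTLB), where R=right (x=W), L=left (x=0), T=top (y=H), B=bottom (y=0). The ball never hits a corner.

Final position: (5,11)
Wall sequence: BLTRBLT

1. t=1 → B at (3,0); v=(-2,3)
2. t=3/2 → L at (0,9/2); v=(2,3)
3. t=13/6 → T at (13/3,11); v=(2,-3)
4. t=4/3 → R at (7,7); v=(-2,-3)
5. t=7/3 → B at (7/3,0); v=(-2,3)
6. t=7/6 → L at (0,7/2); v=(2,3)
7. t=5/2 → T at (5,11); v=(2,-3)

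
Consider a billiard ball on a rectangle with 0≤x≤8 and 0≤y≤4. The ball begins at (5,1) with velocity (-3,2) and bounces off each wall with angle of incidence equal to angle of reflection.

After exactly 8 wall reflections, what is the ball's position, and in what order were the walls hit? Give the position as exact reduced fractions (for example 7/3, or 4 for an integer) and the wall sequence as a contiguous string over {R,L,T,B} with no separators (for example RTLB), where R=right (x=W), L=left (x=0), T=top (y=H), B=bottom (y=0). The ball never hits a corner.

Final position: (15/2,4)
Wall sequence: TLBRTLBT

1. t=3/2 → T at (1/2,4); v=(-3,-2)
2. t=1/6 → L at (0,11/3); v=(3,-2)
3. t=11/6 → B at (11/2,0); v=(3,2)
4. t=5/6 → R at (8,5/3); v=(-3,2)
5. t=7/6 → T at (9/2,4); v=(-3,-2)
6. t=3/2 → L at (0,1); v=(3,-2)
7. t=1/2 → B at (3/2,0); v=(3,2)
8. t=2 → T at (15/2,4); v=(3,-2)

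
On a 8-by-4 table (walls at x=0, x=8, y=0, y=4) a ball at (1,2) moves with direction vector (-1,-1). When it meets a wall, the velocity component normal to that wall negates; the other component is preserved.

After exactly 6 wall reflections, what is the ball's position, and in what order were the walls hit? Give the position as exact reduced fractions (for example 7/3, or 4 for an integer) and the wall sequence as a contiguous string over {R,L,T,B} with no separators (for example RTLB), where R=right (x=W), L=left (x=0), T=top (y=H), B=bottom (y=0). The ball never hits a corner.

1. t=1 → L at (0,1); v=(1,-1)
2. t=1 → B at (1,0); v=(1,1)
3. t=4 → T at (5,4); v=(1,-1)
4. t=3 → R at (8,1); v=(-1,-1)
5. t=1 → B at (7,0); v=(-1,1)
6. t=4 → T at (3,4); v=(-1,-1)

Final position: (3,4)
Wall sequence: LBTRBT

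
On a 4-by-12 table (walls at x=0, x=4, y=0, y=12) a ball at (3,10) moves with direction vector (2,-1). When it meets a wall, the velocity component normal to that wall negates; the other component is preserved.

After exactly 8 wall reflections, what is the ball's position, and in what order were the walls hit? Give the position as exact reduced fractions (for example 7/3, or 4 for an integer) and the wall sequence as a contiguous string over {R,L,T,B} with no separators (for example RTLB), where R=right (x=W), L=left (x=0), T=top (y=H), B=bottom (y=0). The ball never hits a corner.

Final position: (4,5/2)
Wall sequence: RLRLRBLR

1. t=1/2 → R at (4,19/2); v=(-2,-1)
2. t=2 → L at (0,15/2); v=(2,-1)
3. t=2 → R at (4,11/2); v=(-2,-1)
4. t=2 → L at (0,7/2); v=(2,-1)
5. t=2 → R at (4,3/2); v=(-2,-1)
6. t=3/2 → B at (1,0); v=(-2,1)
7. t=1/2 → L at (0,1/2); v=(2,1)
8. t=2 → R at (4,5/2); v=(-2,1)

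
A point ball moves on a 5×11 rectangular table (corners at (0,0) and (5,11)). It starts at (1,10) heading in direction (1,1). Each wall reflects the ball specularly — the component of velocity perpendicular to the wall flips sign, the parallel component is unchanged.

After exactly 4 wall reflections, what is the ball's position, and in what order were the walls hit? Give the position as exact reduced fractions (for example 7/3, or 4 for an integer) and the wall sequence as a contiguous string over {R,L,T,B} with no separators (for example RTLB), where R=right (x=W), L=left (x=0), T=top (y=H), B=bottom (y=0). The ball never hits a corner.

1. t=1 → T at (2,11); v=(1,-1)
2. t=3 → R at (5,8); v=(-1,-1)
3. t=5 → L at (0,3); v=(1,-1)
4. t=3 → B at (3,0); v=(1,1)

Final position: (3,0)
Wall sequence: TRLB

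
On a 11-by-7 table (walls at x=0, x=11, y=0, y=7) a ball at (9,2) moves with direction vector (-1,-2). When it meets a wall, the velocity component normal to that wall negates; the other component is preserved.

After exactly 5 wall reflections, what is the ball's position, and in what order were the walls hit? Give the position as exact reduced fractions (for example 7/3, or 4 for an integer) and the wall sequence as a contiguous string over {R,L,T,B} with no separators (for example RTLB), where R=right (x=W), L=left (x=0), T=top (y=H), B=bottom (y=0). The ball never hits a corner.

Final position: (5/2,7)
Wall sequence: BTBLT

1. t=1 → B at (8,0); v=(-1,2)
2. t=7/2 → T at (9/2,7); v=(-1,-2)
3. t=7/2 → B at (1,0); v=(-1,2)
4. t=1 → L at (0,2); v=(1,2)
5. t=5/2 → T at (5/2,7); v=(1,-2)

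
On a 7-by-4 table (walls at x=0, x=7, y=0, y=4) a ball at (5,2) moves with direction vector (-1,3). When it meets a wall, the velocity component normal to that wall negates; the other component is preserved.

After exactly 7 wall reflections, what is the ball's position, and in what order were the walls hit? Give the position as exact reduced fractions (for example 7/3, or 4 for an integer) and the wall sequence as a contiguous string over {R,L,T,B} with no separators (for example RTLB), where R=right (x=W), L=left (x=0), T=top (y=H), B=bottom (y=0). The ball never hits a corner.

Final position: (7/3,0)
Wall sequence: TBTBLTB

1. t=2/3 → T at (13/3,4); v=(-1,-3)
2. t=4/3 → B at (3,0); v=(-1,3)
3. t=4/3 → T at (5/3,4); v=(-1,-3)
4. t=4/3 → B at (1/3,0); v=(-1,3)
5. t=1/3 → L at (0,1); v=(1,3)
6. t=1 → T at (1,4); v=(1,-3)
7. t=4/3 → B at (7/3,0); v=(1,3)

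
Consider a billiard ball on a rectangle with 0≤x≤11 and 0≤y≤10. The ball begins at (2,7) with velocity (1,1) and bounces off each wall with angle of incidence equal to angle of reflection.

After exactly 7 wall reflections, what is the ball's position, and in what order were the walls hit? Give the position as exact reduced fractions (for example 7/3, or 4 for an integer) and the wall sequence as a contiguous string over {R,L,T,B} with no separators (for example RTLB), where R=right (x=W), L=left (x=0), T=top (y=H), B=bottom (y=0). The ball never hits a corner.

Final position: (9,0)
Wall sequence: TRBLTRB

1. t=3 → T at (5,10); v=(1,-1)
2. t=6 → R at (11,4); v=(-1,-1)
3. t=4 → B at (7,0); v=(-1,1)
4. t=7 → L at (0,7); v=(1,1)
5. t=3 → T at (3,10); v=(1,-1)
6. t=8 → R at (11,2); v=(-1,-1)
7. t=2 → B at (9,0); v=(-1,1)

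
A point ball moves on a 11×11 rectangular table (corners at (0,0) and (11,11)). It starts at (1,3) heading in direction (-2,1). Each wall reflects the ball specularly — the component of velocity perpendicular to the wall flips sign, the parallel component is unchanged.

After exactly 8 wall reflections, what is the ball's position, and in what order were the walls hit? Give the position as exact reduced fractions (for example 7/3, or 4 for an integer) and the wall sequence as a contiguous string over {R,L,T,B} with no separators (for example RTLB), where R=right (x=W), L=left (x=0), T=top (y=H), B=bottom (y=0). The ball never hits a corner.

1. t=1/2 → L at (0,7/2); v=(2,1)
2. t=11/2 → R at (11,9); v=(-2,1)
3. t=2 → T at (7,11); v=(-2,-1)
4. t=7/2 → L at (0,15/2); v=(2,-1)
5. t=11/2 → R at (11,2); v=(-2,-1)
6. t=2 → B at (7,0); v=(-2,1)
7. t=7/2 → L at (0,7/2); v=(2,1)
8. t=11/2 → R at (11,9); v=(-2,1)

Final position: (11,9)
Wall sequence: LRTLRBLR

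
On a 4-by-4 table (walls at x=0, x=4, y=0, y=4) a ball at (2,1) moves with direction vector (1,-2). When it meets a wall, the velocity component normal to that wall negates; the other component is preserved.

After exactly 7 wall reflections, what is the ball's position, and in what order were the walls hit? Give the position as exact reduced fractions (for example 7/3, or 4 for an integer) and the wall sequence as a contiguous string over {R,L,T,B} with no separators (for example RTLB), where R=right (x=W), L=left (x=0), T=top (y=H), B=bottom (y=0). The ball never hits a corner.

1. t=1/2 → B at (5/2,0); v=(1,2)
2. t=3/2 → R at (4,3); v=(-1,2)
3. t=1/2 → T at (7/2,4); v=(-1,-2)
4. t=2 → B at (3/2,0); v=(-1,2)
5. t=3/2 → L at (0,3); v=(1,2)
6. t=1/2 → T at (1/2,4); v=(1,-2)
7. t=2 → B at (5/2,0); v=(1,2)

Final position: (5/2,0)
Wall sequence: BRTBLTB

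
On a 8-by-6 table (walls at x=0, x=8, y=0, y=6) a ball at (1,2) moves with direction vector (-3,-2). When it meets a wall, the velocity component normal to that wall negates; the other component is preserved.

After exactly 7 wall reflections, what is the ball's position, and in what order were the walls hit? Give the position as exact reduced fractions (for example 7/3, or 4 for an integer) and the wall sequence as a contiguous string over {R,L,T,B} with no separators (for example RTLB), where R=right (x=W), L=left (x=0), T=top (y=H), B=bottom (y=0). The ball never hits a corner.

Final position: (8,8/3)
Wall sequence: LBRTLBR

1. t=1/3 → L at (0,4/3); v=(3,-2)
2. t=2/3 → B at (2,0); v=(3,2)
3. t=2 → R at (8,4); v=(-3,2)
4. t=1 → T at (5,6); v=(-3,-2)
5. t=5/3 → L at (0,8/3); v=(3,-2)
6. t=4/3 → B at (4,0); v=(3,2)
7. t=4/3 → R at (8,8/3); v=(-3,2)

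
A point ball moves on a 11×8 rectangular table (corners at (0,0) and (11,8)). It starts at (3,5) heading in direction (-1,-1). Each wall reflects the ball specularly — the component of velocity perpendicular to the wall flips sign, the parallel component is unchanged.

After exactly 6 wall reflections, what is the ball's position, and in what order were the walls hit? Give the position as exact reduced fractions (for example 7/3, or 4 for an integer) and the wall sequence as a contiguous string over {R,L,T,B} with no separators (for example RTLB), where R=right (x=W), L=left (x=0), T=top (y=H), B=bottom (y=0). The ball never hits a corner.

Final position: (0,4)
Wall sequence: LBTRBL

1. t=3 → L at (0,2); v=(1,-1)
2. t=2 → B at (2,0); v=(1,1)
3. t=8 → T at (10,8); v=(1,-1)
4. t=1 → R at (11,7); v=(-1,-1)
5. t=7 → B at (4,0); v=(-1,1)
6. t=4 → L at (0,4); v=(1,1)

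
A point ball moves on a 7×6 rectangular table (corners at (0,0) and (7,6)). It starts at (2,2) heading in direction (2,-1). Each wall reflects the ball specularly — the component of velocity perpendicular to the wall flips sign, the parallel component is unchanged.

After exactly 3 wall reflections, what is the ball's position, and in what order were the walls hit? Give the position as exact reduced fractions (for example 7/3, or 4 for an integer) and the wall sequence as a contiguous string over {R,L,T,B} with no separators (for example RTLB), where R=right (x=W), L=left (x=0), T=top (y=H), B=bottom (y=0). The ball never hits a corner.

1. t=2 → B at (6,0); v=(2,1)
2. t=1/2 → R at (7,1/2); v=(-2,1)
3. t=7/2 → L at (0,4); v=(2,1)

Final position: (0,4)
Wall sequence: BRL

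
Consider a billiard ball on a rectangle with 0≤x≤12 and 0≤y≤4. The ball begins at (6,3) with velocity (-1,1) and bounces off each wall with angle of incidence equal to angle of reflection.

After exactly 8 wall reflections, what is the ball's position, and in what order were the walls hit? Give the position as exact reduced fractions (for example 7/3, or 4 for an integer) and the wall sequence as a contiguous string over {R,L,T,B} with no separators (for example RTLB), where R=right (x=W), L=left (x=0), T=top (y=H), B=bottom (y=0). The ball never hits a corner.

Final position: (9,0)
Wall sequence: TBLTBTRB

1. t=1 → T at (5,4); v=(-1,-1)
2. t=4 → B at (1,0); v=(-1,1)
3. t=1 → L at (0,1); v=(1,1)
4. t=3 → T at (3,4); v=(1,-1)
5. t=4 → B at (7,0); v=(1,1)
6. t=4 → T at (11,4); v=(1,-1)
7. t=1 → R at (12,3); v=(-1,-1)
8. t=3 → B at (9,0); v=(-1,1)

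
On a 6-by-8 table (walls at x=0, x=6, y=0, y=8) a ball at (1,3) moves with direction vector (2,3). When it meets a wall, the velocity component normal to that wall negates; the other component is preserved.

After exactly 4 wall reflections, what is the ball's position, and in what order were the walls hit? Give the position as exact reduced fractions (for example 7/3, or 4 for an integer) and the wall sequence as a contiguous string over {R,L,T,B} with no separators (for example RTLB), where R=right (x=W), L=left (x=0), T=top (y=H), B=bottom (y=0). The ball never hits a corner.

Final position: (0,7/2)
Wall sequence: TRBL

1. t=5/3 → T at (13/3,8); v=(2,-3)
2. t=5/6 → R at (6,11/2); v=(-2,-3)
3. t=11/6 → B at (7/3,0); v=(-2,3)
4. t=7/6 → L at (0,7/2); v=(2,3)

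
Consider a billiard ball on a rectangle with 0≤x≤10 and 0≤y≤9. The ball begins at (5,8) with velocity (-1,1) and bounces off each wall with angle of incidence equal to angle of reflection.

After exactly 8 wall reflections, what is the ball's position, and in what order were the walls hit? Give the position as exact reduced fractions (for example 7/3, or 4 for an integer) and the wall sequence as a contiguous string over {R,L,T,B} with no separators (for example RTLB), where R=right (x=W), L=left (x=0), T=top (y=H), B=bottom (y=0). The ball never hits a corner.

1. t=1 → T at (4,9); v=(-1,-1)
2. t=4 → L at (0,5); v=(1,-1)
3. t=5 → B at (5,0); v=(1,1)
4. t=5 → R at (10,5); v=(-1,1)
5. t=4 → T at (6,9); v=(-1,-1)
6. t=6 → L at (0,3); v=(1,-1)
7. t=3 → B at (3,0); v=(1,1)
8. t=7 → R at (10,7); v=(-1,1)

Final position: (10,7)
Wall sequence: TLBRTLBR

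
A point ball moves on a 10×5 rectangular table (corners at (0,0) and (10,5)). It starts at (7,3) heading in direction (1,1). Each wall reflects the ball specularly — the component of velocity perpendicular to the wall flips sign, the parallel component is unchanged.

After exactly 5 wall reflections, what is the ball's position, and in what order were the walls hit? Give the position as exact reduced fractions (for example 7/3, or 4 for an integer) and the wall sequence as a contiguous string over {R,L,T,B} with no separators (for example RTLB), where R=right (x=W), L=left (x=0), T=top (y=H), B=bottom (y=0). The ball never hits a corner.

1. t=2 → T at (9,5); v=(1,-1)
2. t=1 → R at (10,4); v=(-1,-1)
3. t=4 → B at (6,0); v=(-1,1)
4. t=5 → T at (1,5); v=(-1,-1)
5. t=1 → L at (0,4); v=(1,-1)

Final position: (0,4)
Wall sequence: TRBTL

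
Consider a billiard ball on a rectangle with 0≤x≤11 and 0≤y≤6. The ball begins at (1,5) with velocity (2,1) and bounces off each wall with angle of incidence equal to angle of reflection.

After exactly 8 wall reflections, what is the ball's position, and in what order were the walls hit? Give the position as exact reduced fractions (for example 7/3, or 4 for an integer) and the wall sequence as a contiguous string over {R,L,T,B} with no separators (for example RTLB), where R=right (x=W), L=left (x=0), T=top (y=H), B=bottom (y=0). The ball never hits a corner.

1. t=1 → T at (3,6); v=(2,-1)
2. t=4 → R at (11,2); v=(-2,-1)
3. t=2 → B at (7,0); v=(-2,1)
4. t=7/2 → L at (0,7/2); v=(2,1)
5. t=5/2 → T at (5,6); v=(2,-1)
6. t=3 → R at (11,3); v=(-2,-1)
7. t=3 → B at (5,0); v=(-2,1)
8. t=5/2 → L at (0,5/2); v=(2,1)

Final position: (0,5/2)
Wall sequence: TRBLTRBL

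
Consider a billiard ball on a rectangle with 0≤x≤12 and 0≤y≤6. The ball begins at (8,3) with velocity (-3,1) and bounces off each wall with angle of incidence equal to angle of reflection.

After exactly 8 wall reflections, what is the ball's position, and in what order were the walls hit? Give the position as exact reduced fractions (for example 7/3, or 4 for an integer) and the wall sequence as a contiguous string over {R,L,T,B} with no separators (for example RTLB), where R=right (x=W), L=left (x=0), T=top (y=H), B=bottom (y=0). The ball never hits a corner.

Final position: (0,7/3)
Wall sequence: LTRBLRTL

1. t=8/3 → L at (0,17/3); v=(3,1)
2. t=1/3 → T at (1,6); v=(3,-1)
3. t=11/3 → R at (12,7/3); v=(-3,-1)
4. t=7/3 → B at (5,0); v=(-3,1)
5. t=5/3 → L at (0,5/3); v=(3,1)
6. t=4 → R at (12,17/3); v=(-3,1)
7. t=1/3 → T at (11,6); v=(-3,-1)
8. t=11/3 → L at (0,7/3); v=(3,-1)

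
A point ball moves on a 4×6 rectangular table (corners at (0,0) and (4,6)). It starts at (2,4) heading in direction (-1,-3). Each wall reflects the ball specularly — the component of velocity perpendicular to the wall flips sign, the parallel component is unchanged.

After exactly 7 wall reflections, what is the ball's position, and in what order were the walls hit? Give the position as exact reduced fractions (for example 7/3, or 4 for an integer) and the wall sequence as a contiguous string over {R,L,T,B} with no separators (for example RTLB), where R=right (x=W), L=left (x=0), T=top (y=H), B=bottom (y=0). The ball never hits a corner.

Final position: (2/3,0)
Wall sequence: BLTBRTB

1. t=4/3 → B at (2/3,0); v=(-1,3)
2. t=2/3 → L at (0,2); v=(1,3)
3. t=4/3 → T at (4/3,6); v=(1,-3)
4. t=2 → B at (10/3,0); v=(1,3)
5. t=2/3 → R at (4,2); v=(-1,3)
6. t=4/3 → T at (8/3,6); v=(-1,-3)
7. t=2 → B at (2/3,0); v=(-1,3)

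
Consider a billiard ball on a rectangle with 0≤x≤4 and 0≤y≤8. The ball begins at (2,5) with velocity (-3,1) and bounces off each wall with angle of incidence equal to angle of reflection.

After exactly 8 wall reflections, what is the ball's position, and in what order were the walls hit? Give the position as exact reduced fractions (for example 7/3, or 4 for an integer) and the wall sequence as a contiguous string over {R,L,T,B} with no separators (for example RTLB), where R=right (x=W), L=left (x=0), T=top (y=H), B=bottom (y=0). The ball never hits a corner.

1. t=2/3 → L at (0,17/3); v=(3,1)
2. t=4/3 → R at (4,7); v=(-3,1)
3. t=1 → T at (1,8); v=(-3,-1)
4. t=1/3 → L at (0,23/3); v=(3,-1)
5. t=4/3 → R at (4,19/3); v=(-3,-1)
6. t=4/3 → L at (0,5); v=(3,-1)
7. t=4/3 → R at (4,11/3); v=(-3,-1)
8. t=4/3 → L at (0,7/3); v=(3,-1)

Final position: (0,7/3)
Wall sequence: LRTLRLRL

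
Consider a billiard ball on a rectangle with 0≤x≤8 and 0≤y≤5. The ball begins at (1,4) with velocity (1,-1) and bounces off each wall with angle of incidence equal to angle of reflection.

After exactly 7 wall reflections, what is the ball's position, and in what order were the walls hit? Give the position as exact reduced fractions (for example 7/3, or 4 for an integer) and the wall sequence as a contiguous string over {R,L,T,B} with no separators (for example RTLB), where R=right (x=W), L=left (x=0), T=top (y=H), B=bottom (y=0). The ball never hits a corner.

1. t=4 → B at (5,0); v=(1,1)
2. t=3 → R at (8,3); v=(-1,1)
3. t=2 → T at (6,5); v=(-1,-1)
4. t=5 → B at (1,0); v=(-1,1)
5. t=1 → L at (0,1); v=(1,1)
6. t=4 → T at (4,5); v=(1,-1)
7. t=4 → R at (8,1); v=(-1,-1)

Final position: (8,1)
Wall sequence: BRTBLTR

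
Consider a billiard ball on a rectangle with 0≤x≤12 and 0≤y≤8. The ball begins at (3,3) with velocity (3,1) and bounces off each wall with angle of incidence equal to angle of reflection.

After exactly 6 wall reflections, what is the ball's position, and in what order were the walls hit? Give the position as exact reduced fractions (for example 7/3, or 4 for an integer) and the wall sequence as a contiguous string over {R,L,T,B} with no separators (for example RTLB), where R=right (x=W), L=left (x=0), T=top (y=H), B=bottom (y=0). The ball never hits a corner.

1. t=3 → R at (12,6); v=(-3,1)
2. t=2 → T at (6,8); v=(-3,-1)
3. t=2 → L at (0,6); v=(3,-1)
4. t=4 → R at (12,2); v=(-3,-1)
5. t=2 → B at (6,0); v=(-3,1)
6. t=2 → L at (0,2); v=(3,1)

Final position: (0,2)
Wall sequence: RTLRBL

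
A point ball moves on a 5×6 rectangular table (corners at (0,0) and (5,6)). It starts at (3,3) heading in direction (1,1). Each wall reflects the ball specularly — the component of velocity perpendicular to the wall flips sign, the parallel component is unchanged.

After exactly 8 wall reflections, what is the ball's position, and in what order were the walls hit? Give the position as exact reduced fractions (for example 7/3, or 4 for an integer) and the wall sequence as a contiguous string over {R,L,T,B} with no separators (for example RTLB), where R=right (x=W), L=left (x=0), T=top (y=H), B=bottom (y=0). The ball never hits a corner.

Final position: (4,0)
Wall sequence: RTLBRTLB

1. t=2 → R at (5,5); v=(-1,1)
2. t=1 → T at (4,6); v=(-1,-1)
3. t=4 → L at (0,2); v=(1,-1)
4. t=2 → B at (2,0); v=(1,1)
5. t=3 → R at (5,3); v=(-1,1)
6. t=3 → T at (2,6); v=(-1,-1)
7. t=2 → L at (0,4); v=(1,-1)
8. t=4 → B at (4,0); v=(1,1)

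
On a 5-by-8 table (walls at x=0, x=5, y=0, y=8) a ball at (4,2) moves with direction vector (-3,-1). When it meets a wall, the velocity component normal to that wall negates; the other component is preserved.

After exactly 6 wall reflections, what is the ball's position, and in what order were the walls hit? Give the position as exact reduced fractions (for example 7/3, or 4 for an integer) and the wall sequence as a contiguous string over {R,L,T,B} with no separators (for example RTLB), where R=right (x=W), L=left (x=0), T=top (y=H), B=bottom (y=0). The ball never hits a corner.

1. t=4/3 → L at (0,2/3); v=(3,-1)
2. t=2/3 → B at (2,0); v=(3,1)
3. t=1 → R at (5,1); v=(-3,1)
4. t=5/3 → L at (0,8/3); v=(3,1)
5. t=5/3 → R at (5,13/3); v=(-3,1)
6. t=5/3 → L at (0,6); v=(3,1)

Final position: (0,6)
Wall sequence: LBRLRL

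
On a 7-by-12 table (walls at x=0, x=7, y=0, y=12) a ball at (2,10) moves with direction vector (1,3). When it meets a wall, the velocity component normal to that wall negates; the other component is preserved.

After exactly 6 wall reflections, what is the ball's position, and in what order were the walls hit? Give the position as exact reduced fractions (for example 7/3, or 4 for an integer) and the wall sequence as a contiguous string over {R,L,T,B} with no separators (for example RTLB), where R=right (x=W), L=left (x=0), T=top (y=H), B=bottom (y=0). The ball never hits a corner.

1. t=2/3 → T at (8/3,12); v=(1,-3)
2. t=4 → B at (20/3,0); v=(1,3)
3. t=1/3 → R at (7,1); v=(-1,3)
4. t=11/3 → T at (10/3,12); v=(-1,-3)
5. t=10/3 → L at (0,2); v=(1,-3)
6. t=2/3 → B at (2/3,0); v=(1,3)

Final position: (2/3,0)
Wall sequence: TBRTLB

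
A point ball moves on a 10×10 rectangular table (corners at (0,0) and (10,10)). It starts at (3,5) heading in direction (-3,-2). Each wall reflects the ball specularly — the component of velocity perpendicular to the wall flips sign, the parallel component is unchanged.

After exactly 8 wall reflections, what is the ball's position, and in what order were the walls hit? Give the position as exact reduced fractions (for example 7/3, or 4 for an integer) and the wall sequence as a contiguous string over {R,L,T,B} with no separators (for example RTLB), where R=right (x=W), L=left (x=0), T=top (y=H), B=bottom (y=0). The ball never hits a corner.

1. t=1 → L at (0,3); v=(3,-2)
2. t=3/2 → B at (9/2,0); v=(3,2)
3. t=11/6 → R at (10,11/3); v=(-3,2)
4. t=19/6 → T at (1/2,10); v=(-3,-2)
5. t=1/6 → L at (0,29/3); v=(3,-2)
6. t=10/3 → R at (10,3); v=(-3,-2)
7. t=3/2 → B at (11/2,0); v=(-3,2)
8. t=11/6 → L at (0,11/3); v=(3,2)

Final position: (0,11/3)
Wall sequence: LBRTLRBL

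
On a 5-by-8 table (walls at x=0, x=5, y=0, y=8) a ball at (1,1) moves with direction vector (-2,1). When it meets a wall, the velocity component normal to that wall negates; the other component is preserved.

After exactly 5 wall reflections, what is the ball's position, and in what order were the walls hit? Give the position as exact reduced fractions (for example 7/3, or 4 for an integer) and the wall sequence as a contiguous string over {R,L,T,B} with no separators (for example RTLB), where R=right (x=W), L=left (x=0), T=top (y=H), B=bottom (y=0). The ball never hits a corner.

1. t=1/2 → L at (0,3/2); v=(2,1)
2. t=5/2 → R at (5,4); v=(-2,1)
3. t=5/2 → L at (0,13/2); v=(2,1)
4. t=3/2 → T at (3,8); v=(2,-1)
5. t=1 → R at (5,7); v=(-2,-1)

Final position: (5,7)
Wall sequence: LRLTR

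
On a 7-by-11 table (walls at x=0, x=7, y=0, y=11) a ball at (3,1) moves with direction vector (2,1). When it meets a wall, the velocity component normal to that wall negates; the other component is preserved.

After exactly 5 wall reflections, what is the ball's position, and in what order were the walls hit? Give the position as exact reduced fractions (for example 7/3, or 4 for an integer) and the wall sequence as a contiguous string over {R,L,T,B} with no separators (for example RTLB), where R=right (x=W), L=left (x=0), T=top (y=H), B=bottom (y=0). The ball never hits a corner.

1. t=2 → R at (7,3); v=(-2,1)
2. t=7/2 → L at (0,13/2); v=(2,1)
3. t=7/2 → R at (7,10); v=(-2,1)
4. t=1 → T at (5,11); v=(-2,-1)
5. t=5/2 → L at (0,17/2); v=(2,-1)

Final position: (0,17/2)
Wall sequence: RLRTL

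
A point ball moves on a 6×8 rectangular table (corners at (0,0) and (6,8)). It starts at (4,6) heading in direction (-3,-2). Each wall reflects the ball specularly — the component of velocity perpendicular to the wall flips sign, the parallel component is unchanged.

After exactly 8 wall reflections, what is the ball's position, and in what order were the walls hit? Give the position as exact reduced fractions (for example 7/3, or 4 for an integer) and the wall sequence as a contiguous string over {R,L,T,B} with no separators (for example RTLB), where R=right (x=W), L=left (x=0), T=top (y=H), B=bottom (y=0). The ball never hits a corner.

1. t=4/3 → L at (0,10/3); v=(3,-2)
2. t=5/3 → B at (5,0); v=(3,2)
3. t=1/3 → R at (6,2/3); v=(-3,2)
4. t=2 → L at (0,14/3); v=(3,2)
5. t=5/3 → T at (5,8); v=(3,-2)
6. t=1/3 → R at (6,22/3); v=(-3,-2)
7. t=2 → L at (0,10/3); v=(3,-2)
8. t=5/3 → B at (5,0); v=(3,2)

Final position: (5,0)
Wall sequence: LBRLTRLB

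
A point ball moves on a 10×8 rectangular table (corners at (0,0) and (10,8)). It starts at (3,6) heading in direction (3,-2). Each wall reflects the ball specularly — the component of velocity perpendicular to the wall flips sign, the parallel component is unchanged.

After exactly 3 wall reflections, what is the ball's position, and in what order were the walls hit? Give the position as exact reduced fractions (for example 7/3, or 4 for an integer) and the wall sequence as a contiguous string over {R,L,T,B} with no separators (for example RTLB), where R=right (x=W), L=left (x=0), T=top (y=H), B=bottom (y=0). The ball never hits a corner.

Final position: (0,16/3)
Wall sequence: RBL

1. t=7/3 → R at (10,4/3); v=(-3,-2)
2. t=2/3 → B at (8,0); v=(-3,2)
3. t=8/3 → L at (0,16/3); v=(3,2)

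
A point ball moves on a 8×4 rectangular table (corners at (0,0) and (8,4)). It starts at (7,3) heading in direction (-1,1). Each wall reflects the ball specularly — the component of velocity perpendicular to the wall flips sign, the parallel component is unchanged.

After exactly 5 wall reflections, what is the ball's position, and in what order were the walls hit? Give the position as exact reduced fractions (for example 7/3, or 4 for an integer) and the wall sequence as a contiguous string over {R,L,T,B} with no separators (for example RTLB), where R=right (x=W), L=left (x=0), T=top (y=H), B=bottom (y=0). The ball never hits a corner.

1. t=1 → T at (6,4); v=(-1,-1)
2. t=4 → B at (2,0); v=(-1,1)
3. t=2 → L at (0,2); v=(1,1)
4. t=2 → T at (2,4); v=(1,-1)
5. t=4 → B at (6,0); v=(1,1)

Final position: (6,0)
Wall sequence: TBLTB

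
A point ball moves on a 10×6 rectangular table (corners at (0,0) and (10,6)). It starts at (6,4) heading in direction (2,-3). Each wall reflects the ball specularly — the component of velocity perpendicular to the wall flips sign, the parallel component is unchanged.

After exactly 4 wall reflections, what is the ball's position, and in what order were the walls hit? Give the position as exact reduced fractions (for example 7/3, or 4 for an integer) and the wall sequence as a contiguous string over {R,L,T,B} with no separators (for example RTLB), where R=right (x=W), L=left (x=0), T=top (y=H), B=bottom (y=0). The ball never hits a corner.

Final position: (10/3,0)
Wall sequence: BRTB

1. t=4/3 → B at (26/3,0); v=(2,3)
2. t=2/3 → R at (10,2); v=(-2,3)
3. t=4/3 → T at (22/3,6); v=(-2,-3)
4. t=2 → B at (10/3,0); v=(-2,3)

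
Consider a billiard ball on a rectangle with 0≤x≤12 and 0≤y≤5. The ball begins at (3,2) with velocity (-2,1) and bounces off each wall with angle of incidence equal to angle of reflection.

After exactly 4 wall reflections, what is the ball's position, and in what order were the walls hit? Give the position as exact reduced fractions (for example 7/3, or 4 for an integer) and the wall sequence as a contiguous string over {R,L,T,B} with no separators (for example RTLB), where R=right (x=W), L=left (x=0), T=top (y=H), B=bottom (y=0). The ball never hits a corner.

1. t=3/2 → L at (0,7/2); v=(2,1)
2. t=3/2 → T at (3,5); v=(2,-1)
3. t=9/2 → R at (12,1/2); v=(-2,-1)
4. t=1/2 → B at (11,0); v=(-2,1)

Final position: (11,0)
Wall sequence: LTRB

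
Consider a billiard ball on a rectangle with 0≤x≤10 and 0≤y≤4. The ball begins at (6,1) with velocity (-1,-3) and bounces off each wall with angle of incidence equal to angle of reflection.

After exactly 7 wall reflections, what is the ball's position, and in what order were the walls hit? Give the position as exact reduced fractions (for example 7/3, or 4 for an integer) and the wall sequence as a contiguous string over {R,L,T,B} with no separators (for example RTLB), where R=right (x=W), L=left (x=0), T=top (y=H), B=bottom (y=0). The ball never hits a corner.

1. t=1/3 → B at (17/3,0); v=(-1,3)
2. t=4/3 → T at (13/3,4); v=(-1,-3)
3. t=4/3 → B at (3,0); v=(-1,3)
4. t=4/3 → T at (5/3,4); v=(-1,-3)
5. t=4/3 → B at (1/3,0); v=(-1,3)
6. t=1/3 → L at (0,1); v=(1,3)
7. t=1 → T at (1,4); v=(1,-3)

Final position: (1,4)
Wall sequence: BTBTBLT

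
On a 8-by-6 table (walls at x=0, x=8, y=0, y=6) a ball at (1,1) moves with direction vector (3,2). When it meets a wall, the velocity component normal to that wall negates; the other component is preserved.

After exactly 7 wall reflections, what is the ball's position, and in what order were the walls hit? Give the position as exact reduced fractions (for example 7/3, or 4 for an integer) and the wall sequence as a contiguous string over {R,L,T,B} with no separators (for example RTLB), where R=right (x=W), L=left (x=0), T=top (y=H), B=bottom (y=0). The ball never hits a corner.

1. t=7/3 → R at (8,17/3); v=(-3,2)
2. t=1/6 → T at (15/2,6); v=(-3,-2)
3. t=5/2 → L at (0,1); v=(3,-2)
4. t=1/2 → B at (3/2,0); v=(3,2)
5. t=13/6 → R at (8,13/3); v=(-3,2)
6. t=5/6 → T at (11/2,6); v=(-3,-2)
7. t=11/6 → L at (0,7/3); v=(3,-2)

Final position: (0,7/3)
Wall sequence: RTLBRTL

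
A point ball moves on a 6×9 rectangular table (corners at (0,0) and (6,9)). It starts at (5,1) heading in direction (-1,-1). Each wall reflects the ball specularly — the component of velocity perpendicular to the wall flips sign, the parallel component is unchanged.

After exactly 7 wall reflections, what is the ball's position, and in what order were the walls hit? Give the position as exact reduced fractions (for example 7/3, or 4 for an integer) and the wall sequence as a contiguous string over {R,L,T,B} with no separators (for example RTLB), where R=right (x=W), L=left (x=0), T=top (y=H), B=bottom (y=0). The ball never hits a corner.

Final position: (6,4)
Wall sequence: BLTRLBR

1. t=1 → B at (4,0); v=(-1,1)
2. t=4 → L at (0,4); v=(1,1)
3. t=5 → T at (5,9); v=(1,-1)
4. t=1 → R at (6,8); v=(-1,-1)
5. t=6 → L at (0,2); v=(1,-1)
6. t=2 → B at (2,0); v=(1,1)
7. t=4 → R at (6,4); v=(-1,1)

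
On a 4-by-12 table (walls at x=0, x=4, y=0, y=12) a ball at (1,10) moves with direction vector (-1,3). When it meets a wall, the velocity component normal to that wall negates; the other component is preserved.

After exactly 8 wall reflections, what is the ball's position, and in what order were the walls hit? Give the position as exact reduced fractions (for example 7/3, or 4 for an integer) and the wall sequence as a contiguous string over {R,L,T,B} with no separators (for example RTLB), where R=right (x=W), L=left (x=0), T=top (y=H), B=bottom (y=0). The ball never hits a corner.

1. t=2/3 → T at (1/3,12); v=(-1,-3)
2. t=1/3 → L at (0,11); v=(1,-3)
3. t=11/3 → B at (11/3,0); v=(1,3)
4. t=1/3 → R at (4,1); v=(-1,3)
5. t=11/3 → T at (1/3,12); v=(-1,-3)
6. t=1/3 → L at (0,11); v=(1,-3)
7. t=11/3 → B at (11/3,0); v=(1,3)
8. t=1/3 → R at (4,1); v=(-1,3)

Final position: (4,1)
Wall sequence: TLBRTLBR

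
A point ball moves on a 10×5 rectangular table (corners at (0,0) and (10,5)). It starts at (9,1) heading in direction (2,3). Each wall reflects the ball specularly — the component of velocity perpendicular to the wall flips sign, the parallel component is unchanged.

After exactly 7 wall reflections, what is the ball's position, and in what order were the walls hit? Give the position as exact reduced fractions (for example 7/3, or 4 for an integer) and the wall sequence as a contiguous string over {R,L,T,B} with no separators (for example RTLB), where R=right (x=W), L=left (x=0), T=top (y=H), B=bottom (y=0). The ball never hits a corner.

Final position: (5,5)
Wall sequence: RTBTLBT

1. t=1/2 → R at (10,5/2); v=(-2,3)
2. t=5/6 → T at (25/3,5); v=(-2,-3)
3. t=5/3 → B at (5,0); v=(-2,3)
4. t=5/3 → T at (5/3,5); v=(-2,-3)
5. t=5/6 → L at (0,5/2); v=(2,-3)
6. t=5/6 → B at (5/3,0); v=(2,3)
7. t=5/3 → T at (5,5); v=(2,-3)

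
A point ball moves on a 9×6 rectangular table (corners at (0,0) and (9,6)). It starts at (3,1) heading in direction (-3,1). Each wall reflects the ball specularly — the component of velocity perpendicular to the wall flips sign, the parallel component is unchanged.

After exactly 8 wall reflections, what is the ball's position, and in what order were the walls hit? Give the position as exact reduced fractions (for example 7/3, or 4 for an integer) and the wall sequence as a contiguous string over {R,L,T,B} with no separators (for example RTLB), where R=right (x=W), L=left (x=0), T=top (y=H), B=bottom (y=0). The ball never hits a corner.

Final position: (9,5)
Wall sequence: LRTLRBLR

1. t=1 → L at (0,2); v=(3,1)
2. t=3 → R at (9,5); v=(-3,1)
3. t=1 → T at (6,6); v=(-3,-1)
4. t=2 → L at (0,4); v=(3,-1)
5. t=3 → R at (9,1); v=(-3,-1)
6. t=1 → B at (6,0); v=(-3,1)
7. t=2 → L at (0,2); v=(3,1)
8. t=3 → R at (9,5); v=(-3,1)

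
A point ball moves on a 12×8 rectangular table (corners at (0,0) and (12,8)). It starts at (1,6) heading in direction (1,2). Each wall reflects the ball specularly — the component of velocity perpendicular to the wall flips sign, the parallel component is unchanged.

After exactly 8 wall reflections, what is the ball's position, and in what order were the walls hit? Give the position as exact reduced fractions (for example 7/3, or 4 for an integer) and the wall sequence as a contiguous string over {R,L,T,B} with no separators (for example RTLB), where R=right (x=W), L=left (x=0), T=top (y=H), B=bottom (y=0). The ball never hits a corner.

1. t=1 → T at (2,8); v=(1,-2)
2. t=4 → B at (6,0); v=(1,2)
3. t=4 → T at (10,8); v=(1,-2)
4. t=2 → R at (12,4); v=(-1,-2)
5. t=2 → B at (10,0); v=(-1,2)
6. t=4 → T at (6,8); v=(-1,-2)
7. t=4 → B at (2,0); v=(-1,2)
8. t=2 → L at (0,4); v=(1,2)

Final position: (0,4)
Wall sequence: TBTRBTBL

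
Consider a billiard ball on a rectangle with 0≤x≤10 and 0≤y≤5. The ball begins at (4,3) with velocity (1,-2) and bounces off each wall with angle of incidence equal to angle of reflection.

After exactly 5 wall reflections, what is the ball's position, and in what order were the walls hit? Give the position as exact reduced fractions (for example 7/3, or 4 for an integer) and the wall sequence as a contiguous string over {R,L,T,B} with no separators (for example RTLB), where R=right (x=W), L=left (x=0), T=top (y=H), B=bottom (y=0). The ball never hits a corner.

1. t=3/2 → B at (11/2,0); v=(1,2)
2. t=5/2 → T at (8,5); v=(1,-2)
3. t=2 → R at (10,1); v=(-1,-2)
4. t=1/2 → B at (19/2,0); v=(-1,2)
5. t=5/2 → T at (7,5); v=(-1,-2)

Final position: (7,5)
Wall sequence: BTRBT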